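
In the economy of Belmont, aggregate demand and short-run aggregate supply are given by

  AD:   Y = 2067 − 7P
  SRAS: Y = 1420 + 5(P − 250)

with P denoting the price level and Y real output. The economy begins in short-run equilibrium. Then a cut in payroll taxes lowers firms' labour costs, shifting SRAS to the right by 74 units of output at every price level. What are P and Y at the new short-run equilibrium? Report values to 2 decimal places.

This is a positive supply shock: SRAS shifts right.
New SRAS: Y = 244 + 5P.
Set AD = SRAS: 2067 − 7P = 244 + 5P, so 1823 = 12P and P = 151.92.
Substituting into AD, Y = 1003.58.

P = 151.92, Y = 1003.58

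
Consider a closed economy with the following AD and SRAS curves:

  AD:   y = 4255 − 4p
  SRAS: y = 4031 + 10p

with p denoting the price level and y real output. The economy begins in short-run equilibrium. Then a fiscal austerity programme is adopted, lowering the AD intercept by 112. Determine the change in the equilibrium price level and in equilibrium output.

This is a negative demand shock: AD shifts left.
New AD: y = 4143 − 4p.
Set AD = SRAS: 4143 − 4p = 4031 + 10p, so 112 = 14p and p = 8.
y = 4143 − 4·8 = 4111.
Initially p = 16, y = 4191, so Δp = -8 and Δy = -80.

Δp = -8, Δy = -80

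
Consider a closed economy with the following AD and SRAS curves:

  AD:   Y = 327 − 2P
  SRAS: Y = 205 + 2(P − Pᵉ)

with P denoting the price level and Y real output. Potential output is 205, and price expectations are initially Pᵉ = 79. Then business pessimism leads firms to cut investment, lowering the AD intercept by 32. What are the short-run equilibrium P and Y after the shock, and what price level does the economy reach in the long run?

Short run: P = 62, Y = 171. Long run: P = 45.

AD shifts left: new AD is Y = 295 − 2P. With Pᵉ = 79, SRAS is Y = 47 + 2P.
Short run: 295 − 2P = 47 + 2P gives 248 = 4P, so P = 62 and Y = 295 − 2·62 = 171.
Y = 171 is below potential 205; expectations adjust and SRAS shifts right until Y = 205.
Long run: on the new AD curve, 205 = 295 − 2P gives P = 45.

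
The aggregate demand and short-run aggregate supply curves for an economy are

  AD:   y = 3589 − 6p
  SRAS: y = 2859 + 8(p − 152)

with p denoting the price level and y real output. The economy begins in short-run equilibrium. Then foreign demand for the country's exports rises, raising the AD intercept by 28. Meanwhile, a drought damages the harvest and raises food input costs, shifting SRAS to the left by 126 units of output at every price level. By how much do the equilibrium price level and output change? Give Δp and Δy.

Δp = +11, Δy = -38

After both shocks: AD is y = 3617 − 6p and SRAS is y = 1517 + 8p.
Setting them equal: 2100 = 14p, so p = 150.
y = 3617 − 6·150 = 2717.
Initially p = 139, y = 2755, so Δp = +11 and Δy = -38.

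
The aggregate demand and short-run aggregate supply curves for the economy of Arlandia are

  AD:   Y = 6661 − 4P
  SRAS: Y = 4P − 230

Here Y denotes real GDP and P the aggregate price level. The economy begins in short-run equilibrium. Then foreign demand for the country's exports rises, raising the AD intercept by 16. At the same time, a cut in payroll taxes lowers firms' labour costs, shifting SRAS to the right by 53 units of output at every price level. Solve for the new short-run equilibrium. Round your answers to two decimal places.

After both shocks: AD is Y = 6677 − 4P and SRAS is Y = 4P − 177.
Setting them equal: 6854 = 8P, so P = 856.75.
Substituting into AD, Y = 3250.00.

P = 856.75, Y = 3250.00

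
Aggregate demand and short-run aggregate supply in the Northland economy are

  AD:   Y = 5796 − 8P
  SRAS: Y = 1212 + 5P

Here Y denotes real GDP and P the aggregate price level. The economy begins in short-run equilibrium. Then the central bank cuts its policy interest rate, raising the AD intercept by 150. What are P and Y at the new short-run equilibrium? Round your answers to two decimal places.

This is a positive demand shock: AD shifts right.
New AD: Y = 5946 − 8P.
Set AD = SRAS: 5946 − 8P = 1212 + 5P, so 4734 = 13P and P = 364.15.
Substituting into AD, Y = 3032.77.

P = 364.15, Y = 3032.77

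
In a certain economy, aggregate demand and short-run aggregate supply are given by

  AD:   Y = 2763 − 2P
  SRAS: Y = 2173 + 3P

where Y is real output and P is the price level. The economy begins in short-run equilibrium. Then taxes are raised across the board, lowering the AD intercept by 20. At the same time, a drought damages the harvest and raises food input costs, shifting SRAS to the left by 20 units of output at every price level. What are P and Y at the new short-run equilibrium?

After both shocks: AD is Y = 2743 − 2P and SRAS is Y = 2153 + 3P.
Setting them equal: 590 = 5P, so P = 118.
Y = 2743 − 2·118 = 2507.

P = 118, Y = 2507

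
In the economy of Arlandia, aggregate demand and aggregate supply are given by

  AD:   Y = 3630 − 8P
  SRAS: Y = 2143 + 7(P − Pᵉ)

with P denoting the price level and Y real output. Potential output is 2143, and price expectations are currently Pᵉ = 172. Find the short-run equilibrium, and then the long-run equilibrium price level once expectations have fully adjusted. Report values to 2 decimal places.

Short run: with Pᵉ = 172, SRAS is Y = 939 + 7P. Setting AD = SRAS gives 2691 = 15P, so P = 179.40 and Y = 3630 − 8P = 2194.80.
Output 2194.80 is above potential 2143, so over time expected prices rise and SRAS shifts left until Y returns to 2143.
Long run: Y = 2143 on the AD curve gives 2143 = 3630 − 8P, so P = 185.88.

Short run: P = 179.40, Y = 2194.80. Long run: P = 185.88.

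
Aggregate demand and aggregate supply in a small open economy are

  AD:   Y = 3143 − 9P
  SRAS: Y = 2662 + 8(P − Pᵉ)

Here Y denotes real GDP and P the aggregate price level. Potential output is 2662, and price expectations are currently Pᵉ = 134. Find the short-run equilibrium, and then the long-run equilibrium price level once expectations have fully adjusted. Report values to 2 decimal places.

Short run: P = 91.35, Y = 2320.82. Long run: P = 53.44.

Short run: with Pᵉ = 134, SRAS is Y = 1590 + 8P. Setting AD = SRAS gives 1553 = 17P, so P = 91.35 and Y = 3143 − 9P = 2320.82.
Output 2320.82 is below potential 2662, so over time expected prices fall and SRAS shifts right until Y returns to 2662.
Long run: Y = 2662 on the AD curve gives 2662 = 3143 − 9P, so P = 53.44.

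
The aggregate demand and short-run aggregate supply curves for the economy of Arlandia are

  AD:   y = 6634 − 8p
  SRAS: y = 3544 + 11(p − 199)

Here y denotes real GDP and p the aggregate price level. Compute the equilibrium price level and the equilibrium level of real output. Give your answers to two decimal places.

Write SRAS as y = 3544 + 11p − 2189 = 1355 + 11p.
Set AD = SRAS: 6634 − 8p = 1355 + 11p, so 5279 = 19p and p = 277.84.
Substituting into AD, y = 6634 − 8p = 4411.26.

p = 277.84, y = 4411.26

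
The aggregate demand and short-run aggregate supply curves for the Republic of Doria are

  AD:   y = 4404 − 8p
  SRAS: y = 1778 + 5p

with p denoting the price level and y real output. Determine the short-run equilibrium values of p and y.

p = 202, y = 2788

Set AD = SRAS: 4404 − 8p = 1778 + 5p, so 2626 = 13p and p = 202.
Then y = 4404 − 8·202 = 2788.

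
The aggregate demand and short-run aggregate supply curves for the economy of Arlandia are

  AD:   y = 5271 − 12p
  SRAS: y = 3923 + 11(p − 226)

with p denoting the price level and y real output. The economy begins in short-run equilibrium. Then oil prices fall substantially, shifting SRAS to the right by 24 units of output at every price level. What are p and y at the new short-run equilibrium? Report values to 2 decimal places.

p = 165.65, y = 3283.17

This is a positive supply shock: SRAS shifts right.
New SRAS: y = 1461 + 11p.
Set AD = SRAS: 5271 − 12p = 1461 + 11p, so 3810 = 23p and p = 165.65.
Substituting into AD, y = 3283.17.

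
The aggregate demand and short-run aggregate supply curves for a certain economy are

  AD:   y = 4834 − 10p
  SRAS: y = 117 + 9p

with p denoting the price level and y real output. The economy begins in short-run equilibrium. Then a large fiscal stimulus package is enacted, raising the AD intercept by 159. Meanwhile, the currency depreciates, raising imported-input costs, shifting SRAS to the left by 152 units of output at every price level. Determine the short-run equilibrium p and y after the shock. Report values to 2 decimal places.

After both shocks: AD is y = 4993 − 10p and SRAS is y = 9p − 35.
Setting them equal: 5028 = 19p, so p = 264.63.
Substituting into AD, y = 2346.68.

p = 264.63, y = 2346.68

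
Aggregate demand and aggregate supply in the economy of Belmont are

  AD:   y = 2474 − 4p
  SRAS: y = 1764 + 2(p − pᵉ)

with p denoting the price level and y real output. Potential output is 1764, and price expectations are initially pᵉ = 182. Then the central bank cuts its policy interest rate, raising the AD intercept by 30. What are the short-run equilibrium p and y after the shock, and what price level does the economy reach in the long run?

AD shifts right: new AD is y = 2504 − 4p. With pᵉ = 182, SRAS is y = 1400 + 2p.
Short run: 2504 − 4p = 1400 + 2p gives 1104 = 6p, so p = 184 and y = 2504 − 4·184 = 1768.
y = 1768 is above potential 1764; expectations adjust and SRAS shifts left until y = 1764.
Long run: on the new AD curve, 1764 = 2504 − 4p gives p = 185.

Short run: p = 184, y = 1768. Long run: p = 185.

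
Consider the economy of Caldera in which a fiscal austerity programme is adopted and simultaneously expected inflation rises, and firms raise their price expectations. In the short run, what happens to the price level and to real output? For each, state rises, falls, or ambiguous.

Price level: ambiguous; output: falls

The first event is a negative demand shock: AD shifts left, which by itself pushes P down and Y down.
The second is an adverse supply shock: SRAS shifts left, which by itself pushes P up and Y down.
The two shocks push P in opposite directions, so the effect on P is ambiguous. Both shocks push Y down, so Y falls.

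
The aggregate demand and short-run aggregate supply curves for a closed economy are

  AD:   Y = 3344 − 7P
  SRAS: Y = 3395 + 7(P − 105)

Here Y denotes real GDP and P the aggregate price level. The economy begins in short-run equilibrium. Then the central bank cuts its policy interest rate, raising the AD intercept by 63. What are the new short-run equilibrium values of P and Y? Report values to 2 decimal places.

This is a positive demand shock: AD shifts right.
New AD: Y = 3407 − 7P.
SRAS can be written Y = 2660 + 7P.
Set AD = SRAS: 3407 − 7P = 2660 + 7P, so 747 = 14P and P = 53.36.
Substituting into AD, Y = 3033.50.

P = 53.36, Y = 3033.50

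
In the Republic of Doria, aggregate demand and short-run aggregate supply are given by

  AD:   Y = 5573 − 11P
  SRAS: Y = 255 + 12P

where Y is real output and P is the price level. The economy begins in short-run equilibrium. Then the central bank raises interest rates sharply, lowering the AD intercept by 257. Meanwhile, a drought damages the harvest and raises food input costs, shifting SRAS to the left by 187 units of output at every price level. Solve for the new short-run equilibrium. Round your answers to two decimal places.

P = 228.17, Y = 2806.09

After both shocks: AD is Y = 5316 − 11P and SRAS is Y = 68 + 12P.
Setting them equal: 5248 = 23P, so P = 228.17.
Substituting into AD, Y = 2806.09.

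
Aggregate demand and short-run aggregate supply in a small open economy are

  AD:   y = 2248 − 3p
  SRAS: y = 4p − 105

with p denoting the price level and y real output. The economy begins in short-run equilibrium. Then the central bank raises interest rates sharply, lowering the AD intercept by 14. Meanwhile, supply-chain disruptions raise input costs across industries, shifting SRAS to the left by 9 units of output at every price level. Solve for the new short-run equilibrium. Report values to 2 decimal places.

p = 335.43, y = 1227.71

After both shocks: AD is y = 2234 − 3p and SRAS is y = 4p − 114.
Setting them equal: 2348 = 7p, so p = 335.43.
Substituting into AD, y = 1227.71.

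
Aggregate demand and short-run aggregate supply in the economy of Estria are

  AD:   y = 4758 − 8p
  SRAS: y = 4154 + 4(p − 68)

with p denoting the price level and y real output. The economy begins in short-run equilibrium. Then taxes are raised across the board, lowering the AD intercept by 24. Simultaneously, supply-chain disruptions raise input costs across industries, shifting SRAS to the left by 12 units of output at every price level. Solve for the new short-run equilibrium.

p = 72, y = 4158

After both shocks: AD is y = 4734 − 8p and SRAS is y = 3870 + 4p.
Setting them equal: 864 = 12p, so p = 72.
y = 4734 − 8·72 = 4158.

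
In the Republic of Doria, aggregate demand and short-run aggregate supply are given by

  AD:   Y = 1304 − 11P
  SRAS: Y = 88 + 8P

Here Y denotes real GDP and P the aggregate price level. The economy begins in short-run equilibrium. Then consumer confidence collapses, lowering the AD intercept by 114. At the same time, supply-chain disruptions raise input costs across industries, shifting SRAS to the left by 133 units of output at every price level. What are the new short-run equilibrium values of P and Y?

After both shocks: AD is Y = 1190 − 11P and SRAS is Y = 8P − 45.
Setting them equal: 1235 = 19P, so P = 65.
Y = 1190 − 11·65 = 475.

P = 65, Y = 475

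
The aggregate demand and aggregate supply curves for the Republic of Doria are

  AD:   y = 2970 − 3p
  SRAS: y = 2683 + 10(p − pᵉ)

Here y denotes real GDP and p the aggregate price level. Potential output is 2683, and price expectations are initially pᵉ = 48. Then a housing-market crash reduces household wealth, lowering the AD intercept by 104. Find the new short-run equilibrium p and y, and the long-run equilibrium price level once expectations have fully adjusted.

Short run: p = 51, y = 2713. Long run: p = 61.

AD shifts left: new AD is y = 2866 − 3p. With pᵉ = 48, SRAS is y = 2203 + 10p.
Short run: 2866 − 3p = 2203 + 10p gives 663 = 13p, so p = 51 and y = 2866 − 3·51 = 2713.
y = 2713 is above potential 2683; expectations adjust and SRAS shifts left until y = 2683.
Long run: on the new AD curve, 2683 = 2866 − 3p gives p = 61.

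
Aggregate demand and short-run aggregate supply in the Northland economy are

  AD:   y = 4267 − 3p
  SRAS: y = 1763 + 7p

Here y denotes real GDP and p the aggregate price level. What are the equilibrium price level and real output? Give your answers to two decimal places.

p = 250.40, y = 3515.80

Set AD = SRAS: 4267 − 3p = 1763 + 7p, so 2504 = 10p and p = 250.40.
Substituting into AD, y = 4267 − 3p = 3515.80.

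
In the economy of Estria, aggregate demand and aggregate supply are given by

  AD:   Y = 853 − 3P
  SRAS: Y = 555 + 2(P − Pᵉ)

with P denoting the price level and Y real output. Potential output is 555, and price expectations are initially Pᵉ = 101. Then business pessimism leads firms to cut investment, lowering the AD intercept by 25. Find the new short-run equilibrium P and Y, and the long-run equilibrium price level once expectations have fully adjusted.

AD shifts left: new AD is Y = 828 − 3P. With Pᵉ = 101, SRAS is Y = 353 + 2P.
Short run: 828 − 3P = 353 + 2P gives 475 = 5P, so P = 95 and Y = 828 − 3·95 = 543.
Y = 543 is below potential 555; expectations adjust and SRAS shifts right until Y = 555.
Long run: on the new AD curve, 555 = 828 − 3P gives P = 91.

Short run: P = 95, Y = 543. Long run: P = 91.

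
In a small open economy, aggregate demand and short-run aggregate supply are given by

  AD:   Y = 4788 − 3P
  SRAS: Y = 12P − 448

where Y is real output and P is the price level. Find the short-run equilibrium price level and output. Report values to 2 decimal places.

P = 349.07, Y = 3740.80

Set AD = SRAS: 4788 − 3P = 12P − 448, so 5236 = 15P and P = 349.07.
Substituting into AD, Y = 4788 − 3P = 3740.80.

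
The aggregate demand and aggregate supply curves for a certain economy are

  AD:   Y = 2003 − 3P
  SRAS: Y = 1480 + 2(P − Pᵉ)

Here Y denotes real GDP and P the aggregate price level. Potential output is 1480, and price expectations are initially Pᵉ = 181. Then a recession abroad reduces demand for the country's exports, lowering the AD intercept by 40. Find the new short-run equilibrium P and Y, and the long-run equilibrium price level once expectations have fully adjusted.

AD shifts left: new AD is Y = 1963 − 3P. With Pᵉ = 181, SRAS is Y = 1118 + 2P.
Short run: 1963 − 3P = 1118 + 2P gives 845 = 5P, so P = 169 and Y = 1963 − 3·169 = 1456.
Y = 1456 is below potential 1480; expectations adjust and SRAS shifts right until Y = 1480.
Long run: on the new AD curve, 1480 = 1963 − 3P gives P = 161.

Short run: P = 169, Y = 1456. Long run: P = 161.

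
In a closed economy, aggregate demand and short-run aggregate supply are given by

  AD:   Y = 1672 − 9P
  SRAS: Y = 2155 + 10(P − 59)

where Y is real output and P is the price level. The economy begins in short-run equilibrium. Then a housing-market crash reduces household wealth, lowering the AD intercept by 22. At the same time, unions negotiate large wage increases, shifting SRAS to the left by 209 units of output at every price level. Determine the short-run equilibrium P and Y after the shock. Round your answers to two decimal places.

After both shocks: AD is Y = 1650 − 9P and SRAS is Y = 1356 + 10P.
Setting them equal: 294 = 19P, so P = 15.47.
Substituting into AD, Y = 1510.74.

P = 15.47, Y = 1510.74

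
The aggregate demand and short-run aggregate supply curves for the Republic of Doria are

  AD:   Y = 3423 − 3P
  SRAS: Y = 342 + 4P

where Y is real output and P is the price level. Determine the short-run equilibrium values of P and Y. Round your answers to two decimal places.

P = 440.14, Y = 2102.57

Set AD = SRAS: 3423 − 3P = 342 + 4P, so 3081 = 7P and P = 440.14.
Substituting into AD, Y = 3423 − 3P = 2102.57.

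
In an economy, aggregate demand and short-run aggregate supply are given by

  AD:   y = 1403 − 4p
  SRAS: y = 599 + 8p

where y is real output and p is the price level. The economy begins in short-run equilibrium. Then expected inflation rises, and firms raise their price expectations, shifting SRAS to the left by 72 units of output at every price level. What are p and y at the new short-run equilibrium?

This is a negative supply shock: SRAS shifts left.
New SRAS: y = 527 + 8p.
Set AD = SRAS: 1403 − 4p = 527 + 8p, so 876 = 12p and p = 73.
y = 1403 − 4·73 = 1111.

p = 73, y = 1111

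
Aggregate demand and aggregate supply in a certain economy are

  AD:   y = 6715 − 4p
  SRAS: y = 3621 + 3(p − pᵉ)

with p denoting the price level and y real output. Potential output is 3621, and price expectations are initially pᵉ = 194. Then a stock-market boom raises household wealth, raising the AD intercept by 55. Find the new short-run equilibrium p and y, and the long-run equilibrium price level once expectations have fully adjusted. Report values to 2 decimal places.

AD shifts right: new AD is y = 6770 − 4p. With pᵉ = 194, SRAS is y = 3039 + 3p.
Short run: 6770 − 4p = 3039 + 3p gives 3731 = 7p, so p = 533.00 and y = 6770 − 4p = 4638.00.
y = 4638.00 is above potential 3621; expectations adjust and SRAS shifts left until y = 3621.
Long run: on the new AD curve, 3621 = 6770 − 4p gives p = 787.25.

Short run: p = 533.00, y = 4638.00. Long run: p = 787.25.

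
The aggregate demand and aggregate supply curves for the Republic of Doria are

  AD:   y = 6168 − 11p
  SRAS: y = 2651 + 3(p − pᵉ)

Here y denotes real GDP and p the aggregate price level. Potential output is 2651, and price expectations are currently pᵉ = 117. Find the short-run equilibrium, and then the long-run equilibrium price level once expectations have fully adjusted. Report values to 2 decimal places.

Short run: with pᵉ = 117, SRAS is y = 2300 + 3p. Setting AD = SRAS gives 3868 = 14p, so p = 276.29 and y = 6168 − 11p = 3128.86.
Output 3128.86 is above potential 2651, so over time expected prices rise and SRAS shifts left until y returns to 2651.
Long run: y = 2651 on the AD curve gives 2651 = 6168 − 11p, so p = 319.73.

Short run: p = 276.29, y = 3128.86. Long run: p = 319.73.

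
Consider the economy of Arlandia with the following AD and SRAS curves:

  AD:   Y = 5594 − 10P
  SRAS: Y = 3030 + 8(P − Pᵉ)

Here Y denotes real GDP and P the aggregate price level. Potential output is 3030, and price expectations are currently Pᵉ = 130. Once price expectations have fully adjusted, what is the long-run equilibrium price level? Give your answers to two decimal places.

Long-run P = 256.40

Short run: with Pᵉ = 130, SRAS is Y = 1990 + 8P. Setting AD = SRAS gives 3604 = 18P, so P = 200.22 and Y = 5594 − 10P = 3591.78.
Output 3591.78 is above potential 3030, so over time expected prices rise and SRAS shifts left until Y returns to 3030.
Long run: Y = 3030 on the AD curve gives 3030 = 5594 − 10P, so P = 256.40.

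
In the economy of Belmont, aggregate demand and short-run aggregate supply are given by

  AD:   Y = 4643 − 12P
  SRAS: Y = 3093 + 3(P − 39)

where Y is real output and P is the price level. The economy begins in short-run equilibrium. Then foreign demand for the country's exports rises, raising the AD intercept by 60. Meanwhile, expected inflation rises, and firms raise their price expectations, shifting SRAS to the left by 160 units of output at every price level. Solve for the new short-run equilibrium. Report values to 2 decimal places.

P = 125.80, Y = 3193.40

After both shocks: AD is Y = 4703 − 12P and SRAS is Y = 2816 + 3P.
Setting them equal: 1887 = 15P, so P = 125.80.
Substituting into AD, Y = 3193.40.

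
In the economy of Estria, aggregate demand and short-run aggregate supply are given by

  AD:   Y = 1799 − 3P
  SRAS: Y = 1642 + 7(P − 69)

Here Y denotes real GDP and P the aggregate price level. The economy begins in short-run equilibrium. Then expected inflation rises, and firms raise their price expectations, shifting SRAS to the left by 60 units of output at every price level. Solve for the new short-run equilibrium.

P = 70, Y = 1589

This is a negative supply shock: SRAS shifts left.
New SRAS: Y = 1099 + 7P.
Set AD = SRAS: 1799 − 3P = 1099 + 7P, so 700 = 10P and P = 70.
Y = 1799 − 3·70 = 1589.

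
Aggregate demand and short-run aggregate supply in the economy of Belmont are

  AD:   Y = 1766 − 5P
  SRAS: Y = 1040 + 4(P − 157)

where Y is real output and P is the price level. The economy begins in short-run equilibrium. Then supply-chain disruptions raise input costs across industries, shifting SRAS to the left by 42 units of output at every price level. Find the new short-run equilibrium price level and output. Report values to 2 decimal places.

This is a negative supply shock: SRAS shifts left.
New SRAS: Y = 370 + 4P.
Set AD = SRAS: 1766 − 5P = 370 + 4P, so 1396 = 9P and P = 155.11.
Substituting into AD, Y = 990.44.

P = 155.11, Y = 990.44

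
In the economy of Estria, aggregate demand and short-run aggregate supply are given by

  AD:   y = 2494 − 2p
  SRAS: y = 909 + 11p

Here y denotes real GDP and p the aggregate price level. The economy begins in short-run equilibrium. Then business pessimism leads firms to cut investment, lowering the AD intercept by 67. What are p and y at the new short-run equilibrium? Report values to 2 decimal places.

p = 116.77, y = 2193.46

This is a negative demand shock: AD shifts left.
New AD: y = 2427 − 2p.
Set AD = SRAS: 2427 − 2p = 909 + 11p, so 1518 = 13p and p = 116.77.
Substituting into AD, y = 2193.46.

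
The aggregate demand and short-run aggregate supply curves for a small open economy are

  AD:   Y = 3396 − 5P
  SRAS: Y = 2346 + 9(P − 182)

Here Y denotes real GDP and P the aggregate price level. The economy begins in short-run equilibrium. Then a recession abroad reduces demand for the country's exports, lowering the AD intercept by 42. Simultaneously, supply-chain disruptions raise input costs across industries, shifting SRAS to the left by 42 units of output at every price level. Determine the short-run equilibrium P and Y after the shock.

After both shocks: AD is Y = 3354 − 5P and SRAS is Y = 666 + 9P.
Setting them equal: 2688 = 14P, so P = 192.
Y = 3354 − 5·192 = 2394.

P = 192, Y = 2394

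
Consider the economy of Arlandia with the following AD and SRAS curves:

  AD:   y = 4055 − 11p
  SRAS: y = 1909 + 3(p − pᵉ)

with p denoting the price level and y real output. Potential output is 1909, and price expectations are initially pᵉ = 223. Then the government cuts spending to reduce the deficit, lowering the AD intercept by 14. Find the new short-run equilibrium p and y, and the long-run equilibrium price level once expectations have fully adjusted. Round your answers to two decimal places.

Short run: p = 200.07, y = 1840.21. Long run: p = 193.82.

AD shifts left: new AD is y = 4041 − 11p. With pᵉ = 223, SRAS is y = 1240 + 3p.
Short run: 4041 − 11p = 1240 + 3p gives 2801 = 14p, so p = 200.07 and y = 4041 − 11p = 1840.21.
y = 1840.21 is below potential 1909; expectations adjust and SRAS shifts right until y = 1909.
Long run: on the new AD curve, 1909 = 4041 − 11p gives p = 193.82.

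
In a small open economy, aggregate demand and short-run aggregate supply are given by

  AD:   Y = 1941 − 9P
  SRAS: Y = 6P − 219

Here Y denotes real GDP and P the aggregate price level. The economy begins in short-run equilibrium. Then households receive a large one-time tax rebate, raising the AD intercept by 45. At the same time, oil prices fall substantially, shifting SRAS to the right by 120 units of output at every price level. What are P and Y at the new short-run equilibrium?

After both shocks: AD is Y = 1986 − 9P and SRAS is Y = 6P − 99.
Setting them equal: 2085 = 15P, so P = 139.
Y = 1986 − 9·139 = 735.

P = 139, Y = 735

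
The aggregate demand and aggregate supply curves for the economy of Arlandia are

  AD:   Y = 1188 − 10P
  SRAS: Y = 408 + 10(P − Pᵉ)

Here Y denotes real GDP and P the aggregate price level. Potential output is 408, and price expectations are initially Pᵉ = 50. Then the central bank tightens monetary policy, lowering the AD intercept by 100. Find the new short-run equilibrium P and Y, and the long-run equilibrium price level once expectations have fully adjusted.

Short run: P = 59, Y = 498. Long run: P = 68.

AD shifts left: new AD is Y = 1088 − 10P. With Pᵉ = 50, SRAS is Y = 10P − 92.
Short run: 1088 − 10P = 10P − 92 gives 1180 = 20P, so P = 59 and Y = 1088 − 10·59 = 498.
Y = 498 is above potential 408; expectations adjust and SRAS shifts left until Y = 408.
Long run: on the new AD curve, 408 = 1088 − 10P gives P = 68.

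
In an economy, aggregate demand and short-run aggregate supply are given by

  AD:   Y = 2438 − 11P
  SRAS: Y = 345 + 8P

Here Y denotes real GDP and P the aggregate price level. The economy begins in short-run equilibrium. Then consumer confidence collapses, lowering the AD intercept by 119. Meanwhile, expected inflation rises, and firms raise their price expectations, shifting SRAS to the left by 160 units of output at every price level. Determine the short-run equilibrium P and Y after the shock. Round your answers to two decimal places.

After both shocks: AD is Y = 2319 − 11P and SRAS is Y = 185 + 8P.
Setting them equal: 2134 = 19P, so P = 112.32.
Substituting into AD, Y = 1083.53.

P = 112.32, Y = 1083.53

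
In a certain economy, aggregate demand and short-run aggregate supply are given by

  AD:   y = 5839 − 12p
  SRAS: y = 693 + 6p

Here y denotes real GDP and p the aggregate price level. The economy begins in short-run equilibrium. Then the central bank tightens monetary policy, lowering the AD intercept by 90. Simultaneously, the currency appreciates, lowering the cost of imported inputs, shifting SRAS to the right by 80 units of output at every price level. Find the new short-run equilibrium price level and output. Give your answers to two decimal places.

p = 276.44, y = 2431.67

After both shocks: AD is y = 5749 − 12p and SRAS is y = 773 + 6p.
Setting them equal: 4976 = 18p, so p = 276.44.
Substituting into AD, y = 2431.67.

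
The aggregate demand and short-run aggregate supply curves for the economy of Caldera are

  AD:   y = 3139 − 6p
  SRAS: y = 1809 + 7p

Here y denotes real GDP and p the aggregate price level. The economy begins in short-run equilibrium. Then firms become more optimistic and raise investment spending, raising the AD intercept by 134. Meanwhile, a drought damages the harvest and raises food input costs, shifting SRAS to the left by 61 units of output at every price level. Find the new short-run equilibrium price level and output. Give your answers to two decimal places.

p = 117.31, y = 2569.15

After both shocks: AD is y = 3273 − 6p and SRAS is y = 1748 + 7p.
Setting them equal: 1525 = 13p, so p = 117.31.
Substituting into AD, y = 2569.15.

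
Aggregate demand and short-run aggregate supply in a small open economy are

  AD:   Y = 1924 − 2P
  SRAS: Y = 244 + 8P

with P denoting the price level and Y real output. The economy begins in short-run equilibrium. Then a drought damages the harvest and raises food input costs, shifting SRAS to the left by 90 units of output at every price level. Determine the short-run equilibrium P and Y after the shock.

This is a negative supply shock: SRAS shifts left.
New SRAS: Y = 154 + 8P.
Set AD = SRAS: 1924 − 2P = 154 + 8P, so 1770 = 10P and P = 177.
Y = 1924 − 2·177 = 1570.

P = 177, Y = 1570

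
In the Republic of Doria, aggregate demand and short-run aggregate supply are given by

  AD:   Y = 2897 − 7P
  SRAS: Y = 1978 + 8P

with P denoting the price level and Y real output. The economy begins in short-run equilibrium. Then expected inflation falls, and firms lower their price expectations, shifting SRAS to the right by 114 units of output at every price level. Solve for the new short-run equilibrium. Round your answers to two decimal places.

P = 53.67, Y = 2521.33

This is a positive supply shock: SRAS shifts right.
New SRAS: Y = 2092 + 8P.
Set AD = SRAS: 2897 − 7P = 2092 + 8P, so 805 = 15P and P = 53.67.
Substituting into AD, Y = 2521.33.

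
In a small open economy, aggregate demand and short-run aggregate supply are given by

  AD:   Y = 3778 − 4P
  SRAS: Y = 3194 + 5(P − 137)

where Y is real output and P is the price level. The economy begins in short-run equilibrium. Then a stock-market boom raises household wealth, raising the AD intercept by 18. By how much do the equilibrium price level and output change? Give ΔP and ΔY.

ΔP = +2, ΔY = +10

This is a positive demand shock: AD shifts right.
New AD: Y = 3796 − 4P.
SRAS can be written Y = 2509 + 5P.
Set AD = SRAS: 3796 − 4P = 2509 + 5P, so 1287 = 9P and P = 143.
Y = 3796 − 4·143 = 3224.
Initially P = 141, Y = 3214, so ΔP = +2 and ΔY = +10.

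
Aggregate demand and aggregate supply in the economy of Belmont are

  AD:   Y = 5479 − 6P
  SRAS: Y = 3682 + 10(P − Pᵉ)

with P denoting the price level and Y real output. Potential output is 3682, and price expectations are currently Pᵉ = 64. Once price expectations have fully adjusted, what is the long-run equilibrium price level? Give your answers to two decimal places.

Long-run P = 299.50

Short run: with Pᵉ = 64, SRAS is Y = 3042 + 10P. Setting AD = SRAS gives 2437 = 16P, so P = 152.31 and Y = 5479 − 6P = 4565.13.
Output 4565.13 is above potential 3682, so over time expected prices rise and SRAS shifts left until Y returns to 3682.
Long run: Y = 3682 on the AD curve gives 3682 = 5479 − 6P, so P = 299.50.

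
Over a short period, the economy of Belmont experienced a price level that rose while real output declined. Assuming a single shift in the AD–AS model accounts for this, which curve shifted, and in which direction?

P rose and Y fell. An AD shift moves P and Y in the same direction; an SRAS shift moves them in opposite directions.
Here P and Y moved in opposite directions, so the SRAS curve shifted.
Since Y fell, SRAS shifted left.

SRAS shifted left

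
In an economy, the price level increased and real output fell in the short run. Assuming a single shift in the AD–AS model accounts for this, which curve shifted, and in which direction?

P rose and Y fell. An AD shift moves P and Y in the same direction; an SRAS shift moves them in opposite directions.
Here P and Y moved in opposite directions, so the SRAS curve shifted.
Since Y fell, SRAS shifted left.

SRAS shifted left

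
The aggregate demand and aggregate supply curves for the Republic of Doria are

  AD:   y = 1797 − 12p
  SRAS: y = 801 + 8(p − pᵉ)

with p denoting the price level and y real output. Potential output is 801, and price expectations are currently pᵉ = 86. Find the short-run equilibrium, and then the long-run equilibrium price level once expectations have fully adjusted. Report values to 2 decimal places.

Short run: p = 84.20, y = 786.60. Long run: p = 83.00.

Short run: with pᵉ = 86, SRAS is y = 113 + 8p. Setting AD = SRAS gives 1684 = 20p, so p = 84.20 and y = 1797 − 12p = 786.60.
Output 786.60 is below potential 801, so over time expected prices fall and SRAS shifts right until y returns to 801.
Long run: y = 801 on the AD curve gives 801 = 1797 − 12p, so p = 83.00.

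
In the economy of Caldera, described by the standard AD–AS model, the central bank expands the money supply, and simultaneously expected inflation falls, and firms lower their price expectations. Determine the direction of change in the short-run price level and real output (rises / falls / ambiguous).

Price level: ambiguous; output: rises

The first event is a positive demand shock: AD shifts right, which by itself pushes P up and Y up.
The second is a favourable supply shock: SRAS shifts right, which by itself pushes P down and Y up.
The two shocks push P in opposite directions, so the effect on P is ambiguous. Both shocks push Y up, so Y rises.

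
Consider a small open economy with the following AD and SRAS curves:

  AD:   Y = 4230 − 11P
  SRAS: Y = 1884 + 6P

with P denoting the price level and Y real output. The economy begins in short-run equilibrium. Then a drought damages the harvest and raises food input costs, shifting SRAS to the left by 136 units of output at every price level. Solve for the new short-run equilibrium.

P = 146, Y = 2624

This is a negative supply shock: SRAS shifts left.
New SRAS: Y = 1748 + 6P.
Set AD = SRAS: 4230 − 11P = 1748 + 6P, so 2482 = 17P and P = 146.
Y = 4230 − 11·146 = 2624.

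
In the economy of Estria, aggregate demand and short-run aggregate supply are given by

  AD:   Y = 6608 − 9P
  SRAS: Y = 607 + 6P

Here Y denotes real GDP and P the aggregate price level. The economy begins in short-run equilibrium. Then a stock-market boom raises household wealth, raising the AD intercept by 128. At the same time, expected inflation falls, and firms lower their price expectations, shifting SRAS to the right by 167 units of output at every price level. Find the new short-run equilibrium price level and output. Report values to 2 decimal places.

P = 397.47, Y = 3158.80

After both shocks: AD is Y = 6736 − 9P and SRAS is Y = 774 + 6P.
Setting them equal: 5962 = 15P, so P = 397.47.
Substituting into AD, Y = 3158.80.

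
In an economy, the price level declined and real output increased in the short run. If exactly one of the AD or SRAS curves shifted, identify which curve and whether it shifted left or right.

SRAS shifted right

P fell and Y rose. An AD shift moves P and Y in the same direction; an SRAS shift moves them in opposite directions.
Here P and Y moved in opposite directions, so the SRAS curve shifted.
Since Y rose, SRAS shifted right.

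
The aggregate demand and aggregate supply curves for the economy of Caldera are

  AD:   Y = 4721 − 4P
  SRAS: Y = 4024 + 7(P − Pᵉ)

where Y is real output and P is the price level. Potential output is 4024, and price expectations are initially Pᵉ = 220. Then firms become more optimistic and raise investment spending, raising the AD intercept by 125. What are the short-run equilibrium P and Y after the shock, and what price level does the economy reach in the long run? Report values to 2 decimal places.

Short run: P = 214.73, Y = 3987.09. Long run: P = 205.50.

AD shifts right: new AD is Y = 4846 − 4P. With Pᵉ = 220, SRAS is Y = 2484 + 7P.
Short run: 4846 − 4P = 2484 + 7P gives 2362 = 11P, so P = 214.73 and Y = 4846 − 4P = 3987.09.
Y = 3987.09 is below potential 4024; expectations adjust and SRAS shifts right until Y = 4024.
Long run: on the new AD curve, 4024 = 4846 − 4P gives P = 205.50.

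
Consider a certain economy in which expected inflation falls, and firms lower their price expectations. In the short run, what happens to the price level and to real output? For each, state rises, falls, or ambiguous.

This is a favourable supply shock: SRAS shifts right.
Moving along the downward-sloping AD curve, P falls and Y rises.

Price level: falls; output: rises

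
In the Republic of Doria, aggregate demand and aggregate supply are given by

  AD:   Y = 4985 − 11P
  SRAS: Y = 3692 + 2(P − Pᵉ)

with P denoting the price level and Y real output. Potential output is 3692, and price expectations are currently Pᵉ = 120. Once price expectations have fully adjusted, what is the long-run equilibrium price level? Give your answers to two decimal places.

Short run: with Pᵉ = 120, SRAS is Y = 3452 + 2P. Setting AD = SRAS gives 1533 = 13P, so P = 117.92 and Y = 4985 − 11P = 3687.85.
Output 3687.85 is below potential 3692, so over time expected prices fall and SRAS shifts right until Y returns to 3692.
Long run: Y = 3692 on the AD curve gives 3692 = 4985 − 11P, so P = 117.55.

Long-run P = 117.55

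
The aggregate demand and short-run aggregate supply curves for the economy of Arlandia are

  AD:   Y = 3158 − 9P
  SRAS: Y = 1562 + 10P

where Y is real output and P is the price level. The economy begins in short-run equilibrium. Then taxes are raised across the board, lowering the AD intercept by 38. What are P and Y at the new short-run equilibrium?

This is a negative demand shock: AD shifts left.
New AD: Y = 3120 − 9P.
Set AD = SRAS: 3120 − 9P = 1562 + 10P, so 1558 = 19P and P = 82.
Y = 3120 − 9·82 = 2382.

P = 82, Y = 2382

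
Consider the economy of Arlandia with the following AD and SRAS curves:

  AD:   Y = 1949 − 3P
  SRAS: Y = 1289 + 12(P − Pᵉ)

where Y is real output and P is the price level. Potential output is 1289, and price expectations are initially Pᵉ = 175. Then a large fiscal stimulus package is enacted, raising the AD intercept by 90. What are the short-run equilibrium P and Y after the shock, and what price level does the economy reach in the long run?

AD shifts right: new AD is Y = 2039 − 3P. With Pᵉ = 175, SRAS is Y = 12P − 811.
Short run: 2039 − 3P = 12P − 811 gives 2850 = 15P, so P = 190 and Y = 2039 − 3·190 = 1469.
Y = 1469 is above potential 1289; expectations adjust and SRAS shifts left until Y = 1289.
Long run: on the new AD curve, 1289 = 2039 − 3P gives P = 250.

Short run: P = 190, Y = 1469. Long run: P = 250.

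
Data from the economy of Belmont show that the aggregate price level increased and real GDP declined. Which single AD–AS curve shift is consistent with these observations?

SRAS shifted left

P rose and Y fell. An AD shift moves P and Y in the same direction; an SRAS shift moves them in opposite directions.
Here P and Y moved in opposite directions, so the SRAS curve shifted.
Since Y fell, SRAS shifted left.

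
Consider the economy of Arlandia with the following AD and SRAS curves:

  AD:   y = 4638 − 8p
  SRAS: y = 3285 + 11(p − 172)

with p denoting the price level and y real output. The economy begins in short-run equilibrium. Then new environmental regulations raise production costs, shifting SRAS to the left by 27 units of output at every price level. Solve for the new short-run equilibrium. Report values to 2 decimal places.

This is a negative supply shock: SRAS shifts left.
New SRAS: y = 1366 + 11p.
Set AD = SRAS: 4638 − 8p = 1366 + 11p, so 3272 = 19p and p = 172.21.
Substituting into AD, y = 3260.32.

p = 172.21, y = 3260.32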